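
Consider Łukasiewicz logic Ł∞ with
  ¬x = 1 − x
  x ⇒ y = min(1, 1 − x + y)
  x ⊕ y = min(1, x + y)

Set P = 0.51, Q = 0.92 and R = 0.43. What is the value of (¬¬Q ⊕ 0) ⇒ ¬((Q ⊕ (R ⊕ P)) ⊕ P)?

0.08

¬Q = 1 − 0.92 = 0.08
¬¬Q = 1 − 0.08 = 0.92
¬¬Q ⊕ 0 = min(1, 0.92 + 0.00) = min(1, 0.92) = 0.92
R ⊕ P = min(1, 0.43 + 0.51) = min(1, 0.94) = 0.94
Q ⊕ (R ⊕ P) = min(1, 0.92 + 0.94) = min(1, 1.86) = 1.00
(Q ⊕ (R ⊕ P)) ⊕ P = min(1, 1.00 + 0.51) = min(1, 1.51) = 1.00
¬((Q ⊕ (R ⊕ P)) ⊕ P) = 1 − 1.00 = 0.00
(¬¬Q ⊕ 0) ⇒ ¬((Q ⊕ (R ⊕ P)) ⊕ P) = min(1, 1 − 0.92 + 0.00) = min(1, 0.08) = 0.08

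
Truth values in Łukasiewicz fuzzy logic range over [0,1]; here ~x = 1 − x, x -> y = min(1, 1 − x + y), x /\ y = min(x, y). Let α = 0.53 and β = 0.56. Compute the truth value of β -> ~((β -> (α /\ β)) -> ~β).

α /\ β = min(0.53, 0.56) = 0.53
β -> (α /\ β) = min(1, 1 − 0.56 + 0.53) = min(1, 0.97) = 0.97
~β = 1 − 0.56 = 0.44
(β -> (α /\ β)) -> ~β = min(1, 1 − 0.97 + 0.44) = min(1, 0.47) = 0.47
~((β -> (α /\ β)) -> ~β) = 1 − 0.47 = 0.53
β -> ~((β -> (α /\ β)) -> ~β) = min(1, 1 − 0.56 + 0.53) = min(1, 0.97) = 0.97

0.97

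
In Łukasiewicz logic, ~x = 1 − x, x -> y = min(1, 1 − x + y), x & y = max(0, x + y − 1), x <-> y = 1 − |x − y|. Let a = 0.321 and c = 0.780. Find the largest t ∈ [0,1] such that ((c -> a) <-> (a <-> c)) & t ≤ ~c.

c -> a = min(1, 1 − 0.780 + 0.321) = min(1, 0.541) = 0.541
a <-> c = 1 − |0.321 − 0.780| = 1 − 0.459 = 0.541
(c -> a) <-> (a <-> c) = 1 − |0.541 − 0.541| = 1 − 0.000 = 1.000
So the left factor is (c -> a) <-> (a <-> c) = 1.000.
~c = 1 − 0.780 = 0.220
So the right-hand bound is ~c = 0.220.
The residuum of the Łukasiewicz t-norm gives the supremum: min(1, 1 − 1.000 + 0.220).
1 − 1.000 + 0.220 = 0.220, so t = min(1, 0.220) = 0.220.
Check: 1.000 & 0.220 = max(0, 0.220) = 0.220 ≤ 0.220.

0.220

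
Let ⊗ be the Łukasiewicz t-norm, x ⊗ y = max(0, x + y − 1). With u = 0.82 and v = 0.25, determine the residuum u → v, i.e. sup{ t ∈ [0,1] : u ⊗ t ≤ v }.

The residuum of the Łukasiewicz t-norm gives the supremum: min(1, 1 − 0.82 + 0.25).
1 − 0.82 + 0.25 = 0.43, so t = min(1, 0.43) = 0.43.
Check: 0.82 ⊗ 0.43 = max(0, 0.25) = 0.25 ≤ 0.25.

0.43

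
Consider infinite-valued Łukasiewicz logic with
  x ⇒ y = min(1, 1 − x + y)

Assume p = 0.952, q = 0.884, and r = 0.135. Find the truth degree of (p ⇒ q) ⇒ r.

p ⇒ q = min(1, 1 − 0.952 + 0.884) = min(1, 0.932) = 0.932
(p ⇒ q) ⇒ r = min(1, 1 − 0.932 + 0.135) = min(1, 0.203) = 0.203

0.203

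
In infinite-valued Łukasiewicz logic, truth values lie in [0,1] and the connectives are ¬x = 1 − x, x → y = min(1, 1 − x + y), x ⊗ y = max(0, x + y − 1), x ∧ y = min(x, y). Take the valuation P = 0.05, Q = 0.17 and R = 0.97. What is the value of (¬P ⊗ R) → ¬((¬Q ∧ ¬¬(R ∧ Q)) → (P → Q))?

¬P = 1 − 0.05 = 0.95
¬P ⊗ R = max(0, 0.95 + 0.97 − 1) = max(0, 0.92) = 0.92
¬Q = 1 − 0.17 = 0.83
R ∧ Q = min(0.97, 0.17) = 0.17
¬(R ∧ Q) = 1 − 0.17 = 0.83
¬¬(R ∧ Q) = 1 − 0.83 = 0.17
¬Q ∧ ¬¬(R ∧ Q) = min(0.83, 0.17) = 0.17
P → Q = min(1, 1 − 0.05 + 0.17) = min(1, 1.12) = 1.00
(¬Q ∧ ¬¬(R ∧ Q)) → (P → Q) = min(1, 1 − 0.17 + 1.00) = min(1, 1.83) = 1.00
¬((¬Q ∧ ¬¬(R ∧ Q)) → (P → Q)) = 1 − 1.00 = 0.00
(¬P ⊗ R) → ¬((¬Q ∧ ¬¬(R ∧ Q)) → (P → Q)) = min(1, 1 − 0.92 + 0.00) = min(1, 0.08) = 0.08

0.08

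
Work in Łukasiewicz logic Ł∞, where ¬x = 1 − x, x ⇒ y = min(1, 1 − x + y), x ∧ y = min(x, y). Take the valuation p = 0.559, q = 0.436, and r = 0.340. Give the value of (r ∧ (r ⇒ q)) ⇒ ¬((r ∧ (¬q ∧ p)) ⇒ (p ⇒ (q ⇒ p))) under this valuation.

0.660

r ⇒ q = min(1, 1 − 0.340 + 0.436) = min(1, 1.096) = 1.000
r ∧ (r ⇒ q) = min(0.340, 1.000) = 0.340
¬q = 1 − 0.436 = 0.564
¬q ∧ p = min(0.564, 0.559) = 0.559
r ∧ (¬q ∧ p) = min(0.340, 0.559) = 0.340
q ⇒ p = min(1, 1 − 0.436 + 0.559) = min(1, 1.123) = 1.000
p ⇒ (q ⇒ p) = min(1, 1 − 0.559 + 1.000) = min(1, 1.441) = 1.000
(r ∧ (¬q ∧ p)) ⇒ (p ⇒ (q ⇒ p)) = min(1, 1 − 0.340 + 1.000) = min(1, 1.660) = 1.000
¬((r ∧ (¬q ∧ p)) ⇒ (p ⇒ (q ⇒ p))) = 1 − 1.000 = 0.000
(r ∧ (r ⇒ q)) ⇒ ¬((r ∧ (¬q ∧ p)) ⇒ (p ⇒ (q ⇒ p))) = min(1, 1 − 0.340 + 0.000) = min(1, 0.660) = 0.660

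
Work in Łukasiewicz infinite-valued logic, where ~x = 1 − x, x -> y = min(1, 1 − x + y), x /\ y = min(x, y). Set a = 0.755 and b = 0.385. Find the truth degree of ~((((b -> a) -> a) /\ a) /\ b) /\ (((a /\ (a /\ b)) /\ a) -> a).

b -> a = min(1, 1 − 0.385 + 0.755) = min(1, 1.370) = 1.000
(b -> a) -> a = min(1, 1 − 1.000 + 0.755) = min(1, 0.755) = 0.755
((b -> a) -> a) /\ a = min(0.755, 0.755) = 0.755
(((b -> a) -> a) /\ a) /\ b = min(0.755, 0.385) = 0.385
~((((b -> a) -> a) /\ a) /\ b) = 1 − 0.385 = 0.615
a /\ b = min(0.755, 0.385) = 0.385
a /\ (a /\ b) = min(0.755, 0.385) = 0.385
(a /\ (a /\ b)) /\ a = min(0.385, 0.755) = 0.385
((a /\ (a /\ b)) /\ a) -> a = min(1, 1 − 0.385 + 0.755) = min(1, 1.370) = 1.000
~((((b -> a) -> a) /\ a) /\ b) /\ (((a /\ (a /\ b)) /\ a) -> a) = min(0.615, 1.000) = 0.615

0.615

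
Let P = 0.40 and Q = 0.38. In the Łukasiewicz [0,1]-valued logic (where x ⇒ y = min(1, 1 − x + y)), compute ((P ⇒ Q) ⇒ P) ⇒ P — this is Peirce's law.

0.98

P ⇒ Q = min(1, 1 − 0.40 + 0.38) = min(1, 0.98) = 0.98
(P ⇒ Q) ⇒ P = min(1, 1 − 0.98 + 0.40) = min(1, 0.42) = 0.42
((P ⇒ Q) ⇒ P) ⇒ P = min(1, 1 − 0.42 + 0.40) = min(1, 0.98) = 0.98
(The value 0.98 < 1 shows this instance is not satisfied; not a Ł∞-tautology in general.)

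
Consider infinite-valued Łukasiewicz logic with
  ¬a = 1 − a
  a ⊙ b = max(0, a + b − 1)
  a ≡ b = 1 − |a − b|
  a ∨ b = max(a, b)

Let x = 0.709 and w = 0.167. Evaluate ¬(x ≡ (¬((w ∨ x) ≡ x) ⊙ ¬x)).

0.709

w ∨ x = max(0.167, 0.709) = 0.709
(w ∨ x) ≡ x = 1 − |0.709 − 0.709| = 1 − 0.000 = 1.000
¬((w ∨ x) ≡ x) = 1 − 1.000 = 0.000
¬x = 1 − 0.709 = 0.291
¬((w ∨ x) ≡ x) ⊙ ¬x = max(0, 0.000 + 0.291 − 1) = max(0, -0.709) = 0.000
x ≡ (¬((w ∨ x) ≡ x) ⊙ ¬x) = 1 − |0.709 − 0.000| = 1 − 0.709 = 0.291
¬(x ≡ (¬((w ∨ x) ≡ x) ⊙ ¬x)) = 1 − 0.291 = 0.709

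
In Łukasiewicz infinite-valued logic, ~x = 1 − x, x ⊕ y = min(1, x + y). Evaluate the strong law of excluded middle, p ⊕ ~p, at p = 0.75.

~p = 1 − 0.75 = 0.25
p ⊕ ~p = min(1, 0.75 + 0.25) = min(1, 1.00) = 1.00
(As expected: always 1 in Ł∞ since a ⊕ (1−a) = 1.)

1.00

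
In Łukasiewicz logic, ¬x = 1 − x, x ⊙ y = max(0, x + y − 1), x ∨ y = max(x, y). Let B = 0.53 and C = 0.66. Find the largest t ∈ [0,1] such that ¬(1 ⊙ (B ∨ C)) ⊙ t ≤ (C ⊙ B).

B ∨ C = max(0.53, 0.66) = 0.66
1 ⊙ (B ∨ C) = max(0, 1.00 + 0.66 − 1) = max(0, 0.66) = 0.66
¬(1 ⊙ (B ∨ C)) = 1 − 0.66 = 0.34
So the left factor is ¬(1 ⊙ (B ∨ C)) = 0.34.
C ⊙ B = max(0, 0.66 + 0.53 − 1) = max(0, 0.19) = 0.19
So the right-hand bound is C ⊙ B = 0.19.
The residuum of the Łukasiewicz t-norm gives the supremum: min(1, 1 − 0.34 + 0.19).
1 − 0.34 + 0.19 = 0.85, so t = min(1, 0.85) = 0.85.
Check: 0.34 ⊙ 0.85 = max(0, 0.19) = 0.19 ≤ 0.19.

0.85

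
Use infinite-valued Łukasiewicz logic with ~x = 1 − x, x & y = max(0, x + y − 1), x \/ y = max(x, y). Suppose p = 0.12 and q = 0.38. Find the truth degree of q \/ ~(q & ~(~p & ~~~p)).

1.00

~p = 1 − 0.12 = 0.88
~~p = 1 − 0.88 = 0.12
~~~p = 1 − 0.12 = 0.88
~p & ~~~p = max(0, 0.88 + 0.88 − 1) = max(0, 0.76) = 0.76
~(~p & ~~~p) = 1 − 0.76 = 0.24
q & ~(~p & ~~~p) = max(0, 0.38 + 0.24 − 1) = max(0, -0.38) = 0.00
~(q & ~(~p & ~~~p)) = 1 − 0.00 = 1.00
q \/ ~(q & ~(~p & ~~~p)) = max(0.38, 1.00) = 1.00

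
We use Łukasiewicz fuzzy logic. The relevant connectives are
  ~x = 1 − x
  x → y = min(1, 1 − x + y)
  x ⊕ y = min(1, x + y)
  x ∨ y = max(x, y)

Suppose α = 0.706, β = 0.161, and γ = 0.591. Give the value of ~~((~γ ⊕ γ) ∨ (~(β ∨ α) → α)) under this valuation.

~γ = 1 − 0.591 = 0.409
~γ ⊕ γ = min(1, 0.409 + 0.591) = min(1, 1.000) = 1.000
β ∨ α = max(0.161, 0.706) = 0.706
~(β ∨ α) = 1 − 0.706 = 0.294
~(β ∨ α) → α = min(1, 1 − 0.294 + 0.706) = min(1, 1.412) = 1.000
(~γ ⊕ γ) ∨ (~(β ∨ α) → α) = max(1.000, 1.000) = 1.000
~((~γ ⊕ γ) ∨ (~(β ∨ α) → α)) = 1 − 1.000 = 0.000
~~((~γ ⊕ γ) ∨ (~(β ∨ α) → α)) = 1 − 0.000 = 1.000

1.000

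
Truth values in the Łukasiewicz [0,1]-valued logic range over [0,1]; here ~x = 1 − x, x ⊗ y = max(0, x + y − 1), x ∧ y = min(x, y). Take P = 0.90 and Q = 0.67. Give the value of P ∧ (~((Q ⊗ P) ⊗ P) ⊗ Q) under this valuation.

0.20

Q ⊗ P = max(0, 0.67 + 0.90 − 1) = max(0, 0.57) = 0.57
(Q ⊗ P) ⊗ P = max(0, 0.57 + 0.90 − 1) = max(0, 0.47) = 0.47
~((Q ⊗ P) ⊗ P) = 1 − 0.47 = 0.53
~((Q ⊗ P) ⊗ P) ⊗ Q = max(0, 0.53 + 0.67 − 1) = max(0, 0.20) = 0.20
P ∧ (~((Q ⊗ P) ⊗ P) ⊗ Q) = min(0.90, 0.20) = 0.20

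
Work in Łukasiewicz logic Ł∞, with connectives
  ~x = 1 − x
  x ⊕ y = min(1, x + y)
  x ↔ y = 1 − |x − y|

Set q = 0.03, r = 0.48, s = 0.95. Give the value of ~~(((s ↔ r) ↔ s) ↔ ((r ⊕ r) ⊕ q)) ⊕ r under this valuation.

1.00

s ↔ r = 1 − |0.95 − 0.48| = 1 − 0.47 = 0.53
(s ↔ r) ↔ s = 1 − |0.53 − 0.95| = 1 − 0.42 = 0.58
r ⊕ r = min(1, 0.48 + 0.48) = min(1, 0.96) = 0.96
(r ⊕ r) ⊕ q = min(1, 0.96 + 0.03) = min(1, 0.99) = 0.99
((s ↔ r) ↔ s) ↔ ((r ⊕ r) ⊕ q) = 1 − |0.58 − 0.99| = 1 − 0.41 = 0.59
~(((s ↔ r) ↔ s) ↔ ((r ⊕ r) ⊕ q)) = 1 − 0.59 = 0.41
~~(((s ↔ r) ↔ s) ↔ ((r ⊕ r) ⊕ q)) = 1 − 0.41 = 0.59
~~(((s ↔ r) ↔ s) ↔ ((r ⊕ r) ⊕ q)) ⊕ r = min(1, 0.59 + 0.48) = min(1, 1.07) = 1.00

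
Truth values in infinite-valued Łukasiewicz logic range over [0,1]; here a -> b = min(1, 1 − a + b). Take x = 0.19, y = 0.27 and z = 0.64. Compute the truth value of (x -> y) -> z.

0.64

x -> y = min(1, 1 − 0.19 + 0.27) = min(1, 1.08) = 1.00
(x -> y) -> z = min(1, 1 − 1.00 + 0.64) = min(1, 0.64) = 0.64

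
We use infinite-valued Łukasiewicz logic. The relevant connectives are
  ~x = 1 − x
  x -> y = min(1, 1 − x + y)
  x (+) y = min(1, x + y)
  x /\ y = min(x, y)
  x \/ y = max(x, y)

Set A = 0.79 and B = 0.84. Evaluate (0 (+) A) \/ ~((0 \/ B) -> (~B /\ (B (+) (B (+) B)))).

0 (+) A = min(1, 0.00 + 0.79) = min(1, 0.79) = 0.79
0 \/ B = max(0.00, 0.84) = 0.84
~B = 1 − 0.84 = 0.16
B (+) B = min(1, 0.84 + 0.84) = min(1, 1.68) = 1.00
B (+) (B (+) B) = min(1, 0.84 + 1.00) = min(1, 1.84) = 1.00
~B /\ (B (+) (B (+) B)) = min(0.16, 1.00) = 0.16
(0 \/ B) -> (~B /\ (B (+) (B (+) B))) = min(1, 1 − 0.84 + 0.16) = min(1, 0.32) = 0.32
~((0 \/ B) -> (~B /\ (B (+) (B (+) B)))) = 1 − 0.32 = 0.68
(0 (+) A) \/ ~((0 \/ B) -> (~B /\ (B (+) (B (+) B)))) = max(0.79, 0.68) = 0.79

0.79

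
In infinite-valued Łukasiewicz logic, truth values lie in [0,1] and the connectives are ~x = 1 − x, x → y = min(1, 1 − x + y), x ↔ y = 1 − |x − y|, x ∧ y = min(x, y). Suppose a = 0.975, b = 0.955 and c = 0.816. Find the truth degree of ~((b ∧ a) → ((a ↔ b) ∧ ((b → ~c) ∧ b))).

b ∧ a = min(0.955, 0.975) = 0.955
a ↔ b = 1 − |0.975 − 0.955| = 1 − 0.020 = 0.980
~c = 1 − 0.816 = 0.184
b → ~c = min(1, 1 − 0.955 + 0.184) = min(1, 0.229) = 0.229
(b → ~c) ∧ b = min(0.229, 0.955) = 0.229
(a ↔ b) ∧ ((b → ~c) ∧ b) = min(0.980, 0.229) = 0.229
(b ∧ a) → ((a ↔ b) ∧ ((b → ~c) ∧ b)) = min(1, 1 − 0.955 + 0.229) = min(1, 0.274) = 0.274
~((b ∧ a) → ((a ↔ b) ∧ ((b → ~c) ∧ b))) = 1 − 0.274 = 0.726

0.726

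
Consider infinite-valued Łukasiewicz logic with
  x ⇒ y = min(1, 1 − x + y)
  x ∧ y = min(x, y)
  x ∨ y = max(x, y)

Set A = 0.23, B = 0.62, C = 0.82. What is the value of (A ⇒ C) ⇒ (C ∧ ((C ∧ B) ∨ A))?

0.62

A ⇒ C = min(1, 1 − 0.23 + 0.82) = min(1, 1.59) = 1.00
C ∧ B = min(0.82, 0.62) = 0.62
(C ∧ B) ∨ A = max(0.62, 0.23) = 0.62
C ∧ ((C ∧ B) ∨ A) = min(0.82, 0.62) = 0.62
(A ⇒ C) ⇒ (C ∧ ((C ∧ B) ∨ A)) = min(1, 1 − 1.00 + 0.62) = min(1, 0.62) = 0.62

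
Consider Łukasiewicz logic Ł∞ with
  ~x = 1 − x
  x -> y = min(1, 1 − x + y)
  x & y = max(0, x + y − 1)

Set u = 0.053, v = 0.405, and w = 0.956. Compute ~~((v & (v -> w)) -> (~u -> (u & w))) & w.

v -> w = min(1, 1 − 0.405 + 0.956) = min(1, 1.551) = 1.000
v & (v -> w) = max(0, 0.405 + 1.000 − 1) = max(0, 0.405) = 0.405
~u = 1 − 0.053 = 0.947
u & w = max(0, 0.053 + 0.956 − 1) = max(0, 0.009) = 0.009
~u -> (u & w) = min(1, 1 − 0.947 + 0.009) = min(1, 0.062) = 0.062
(v & (v -> w)) -> (~u -> (u & w)) = min(1, 1 − 0.405 + 0.062) = min(1, 0.657) = 0.657
~((v & (v -> w)) -> (~u -> (u & w))) = 1 − 0.657 = 0.343
~~((v & (v -> w)) -> (~u -> (u & w))) = 1 − 0.343 = 0.657
~~((v & (v -> w)) -> (~u -> (u & w))) & w = max(0, 0.657 + 0.956 − 1) = max(0, 0.613) = 0.613

0.613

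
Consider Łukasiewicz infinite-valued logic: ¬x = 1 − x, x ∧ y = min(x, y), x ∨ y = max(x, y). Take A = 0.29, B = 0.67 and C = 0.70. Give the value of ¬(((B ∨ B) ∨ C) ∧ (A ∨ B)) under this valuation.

0.33

B ∨ B = max(0.67, 0.67) = 0.67
(B ∨ B) ∨ C = max(0.67, 0.70) = 0.70
A ∨ B = max(0.29, 0.67) = 0.67
((B ∨ B) ∨ C) ∧ (A ∨ B) = min(0.70, 0.67) = 0.67
¬(((B ∨ B) ∨ C) ∧ (A ∨ B)) = 1 − 0.67 = 0.33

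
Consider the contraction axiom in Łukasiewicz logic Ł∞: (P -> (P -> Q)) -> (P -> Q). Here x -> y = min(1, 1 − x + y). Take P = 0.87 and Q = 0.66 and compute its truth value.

0.87

P -> Q = min(1, 1 − 0.87 + 0.66) = min(1, 0.79) = 0.79
P -> (P -> Q) = min(1, 1 − 0.87 + 0.79) = min(1, 0.92) = 0.92
(P -> (P -> Q)) -> (P -> Q) = min(1, 1 − 0.92 + 0.79) = min(1, 0.87) = 0.87
(The value 0.87 < 1 shows this instance is not satisfied; fails in Ł∞ (the t-norm is not idempotent).)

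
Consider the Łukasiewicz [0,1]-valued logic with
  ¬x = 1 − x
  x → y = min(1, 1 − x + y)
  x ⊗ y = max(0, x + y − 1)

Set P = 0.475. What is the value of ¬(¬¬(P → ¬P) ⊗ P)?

0.525

¬P = 1 − 0.475 = 0.525
P → ¬P = min(1, 1 − 0.475 + 0.525) = min(1, 1.050) = 1.000
¬(P → ¬P) = 1 − 1.000 = 0.000
¬¬(P → ¬P) = 1 − 0.000 = 1.000
¬¬(P → ¬P) ⊗ P = max(0, 1.000 + 0.475 − 1) = max(0, 0.475) = 0.475
¬(¬¬(P → ¬P) ⊗ P) = 1 − 0.475 = 0.525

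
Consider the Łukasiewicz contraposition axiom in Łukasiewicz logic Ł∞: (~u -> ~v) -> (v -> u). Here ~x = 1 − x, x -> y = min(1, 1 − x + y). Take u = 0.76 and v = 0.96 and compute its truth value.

~u = 1 − 0.76 = 0.24
~v = 1 − 0.96 = 0.04
~u -> ~v = min(1, 1 − 0.24 + 0.04) = min(1, 0.80) = 0.80
v -> u = min(1, 1 − 0.96 + 0.76) = min(1, 0.80) = 0.80
(~u -> ~v) -> (v -> u) = min(1, 1 − 0.80 + 0.80) = min(1, 1.00) = 1.00
(As expected: an axiom of Ł∞, always 1.)

1.00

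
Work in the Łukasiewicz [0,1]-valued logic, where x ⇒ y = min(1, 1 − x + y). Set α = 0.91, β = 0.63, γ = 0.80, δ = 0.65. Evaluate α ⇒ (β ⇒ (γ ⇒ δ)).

γ ⇒ δ = min(1, 1 − 0.80 + 0.65) = min(1, 0.85) = 0.85
β ⇒ (γ ⇒ δ) = min(1, 1 − 0.63 + 0.85) = min(1, 1.22) = 1.00
α ⇒ (β ⇒ (γ ⇒ δ)) = min(1, 1 − 0.91 + 1.00) = min(1, 1.09) = 1.00

1.00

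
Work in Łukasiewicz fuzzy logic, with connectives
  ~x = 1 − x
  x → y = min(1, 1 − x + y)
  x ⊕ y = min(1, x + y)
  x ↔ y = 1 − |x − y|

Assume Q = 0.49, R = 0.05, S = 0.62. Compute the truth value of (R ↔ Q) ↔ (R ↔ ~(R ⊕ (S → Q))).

R ↔ Q = 1 − |0.05 − 0.49| = 1 − 0.44 = 0.56
S → Q = min(1, 1 − 0.62 + 0.49) = min(1, 0.87) = 0.87
R ⊕ (S → Q) = min(1, 0.05 + 0.87) = min(1, 0.92) = 0.92
~(R ⊕ (S → Q)) = 1 − 0.92 = 0.08
R ↔ ~(R ⊕ (S → Q)) = 1 − |0.05 − 0.08| = 1 − 0.03 = 0.97
(R ↔ Q) ↔ (R ↔ ~(R ⊕ (S → Q))) = 1 − |0.56 − 0.97| = 1 − 0.41 = 0.59

0.59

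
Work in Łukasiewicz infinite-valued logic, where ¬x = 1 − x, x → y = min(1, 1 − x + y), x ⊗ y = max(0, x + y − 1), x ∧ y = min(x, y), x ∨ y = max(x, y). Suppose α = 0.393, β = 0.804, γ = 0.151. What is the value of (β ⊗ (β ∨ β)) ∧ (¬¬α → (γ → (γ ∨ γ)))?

0.608

β ∨ β = max(0.804, 0.804) = 0.804
β ⊗ (β ∨ β) = max(0, 0.804 + 0.804 − 1) = max(0, 0.608) = 0.608
¬α = 1 − 0.393 = 0.607
¬¬α = 1 − 0.607 = 0.393
γ ∨ γ = max(0.151, 0.151) = 0.151
γ → (γ ∨ γ) = min(1, 1 − 0.151 + 0.151) = min(1, 1.000) = 1.000
¬¬α → (γ → (γ ∨ γ)) = min(1, 1 − 0.393 + 1.000) = min(1, 1.607) = 1.000
(β ⊗ (β ∨ β)) ∧ (¬¬α → (γ → (γ ∨ γ))) = min(0.608, 1.000) = 0.608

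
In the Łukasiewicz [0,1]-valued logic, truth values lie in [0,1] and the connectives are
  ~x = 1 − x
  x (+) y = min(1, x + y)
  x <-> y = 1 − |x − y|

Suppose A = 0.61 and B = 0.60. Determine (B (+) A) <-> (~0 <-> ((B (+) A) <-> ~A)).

B (+) A = min(1, 0.60 + 0.61) = min(1, 1.21) = 1.00
~0 = 1 − 0.00 = 1.00
~A = 1 − 0.61 = 0.39
(B (+) A) <-> ~A = 1 − |1.00 − 0.39| = 1 − 0.61 = 0.39
~0 <-> ((B (+) A) <-> ~A) = 1 − |1.00 − 0.39| = 1 − 0.61 = 0.39
(B (+) A) <-> (~0 <-> ((B (+) A) <-> ~A)) = 1 − |1.00 − 0.39| = 1 − 0.61 = 0.39

0.39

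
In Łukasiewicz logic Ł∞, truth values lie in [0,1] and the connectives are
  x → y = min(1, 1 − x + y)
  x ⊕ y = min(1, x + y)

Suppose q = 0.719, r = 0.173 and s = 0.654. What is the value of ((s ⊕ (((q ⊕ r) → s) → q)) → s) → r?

0.519

q ⊕ r = min(1, 0.719 + 0.173) = min(1, 0.892) = 0.892
(q ⊕ r) → s = min(1, 1 − 0.892 + 0.654) = min(1, 0.762) = 0.762
((q ⊕ r) → s) → q = min(1, 1 − 0.762 + 0.719) = min(1, 0.957) = 0.957
s ⊕ (((q ⊕ r) → s) → q) = min(1, 0.654 + 0.957) = min(1, 1.611) = 1.000
(s ⊕ (((q ⊕ r) → s) → q)) → s = min(1, 1 − 1.000 + 0.654) = min(1, 0.654) = 0.654
((s ⊕ (((q ⊕ r) → s) → q)) → s) → r = min(1, 1 − 0.654 + 0.173) = min(1, 0.519) = 0.519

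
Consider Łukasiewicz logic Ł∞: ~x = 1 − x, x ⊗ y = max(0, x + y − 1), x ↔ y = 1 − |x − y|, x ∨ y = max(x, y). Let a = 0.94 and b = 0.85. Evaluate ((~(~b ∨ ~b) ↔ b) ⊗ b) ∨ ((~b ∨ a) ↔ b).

0.91

~b = 1 − 0.85 = 0.15
~b ∨ ~b = max(0.15, 0.15) = 0.15
~(~b ∨ ~b) = 1 − 0.15 = 0.85
~(~b ∨ ~b) ↔ b = 1 − |0.85 − 0.85| = 1 − 0.00 = 1.00
(~(~b ∨ ~b) ↔ b) ⊗ b = max(0, 1.00 + 0.85 − 1) = max(0, 0.85) = 0.85
~b ∨ a = max(0.15, 0.94) = 0.94
(~b ∨ a) ↔ b = 1 − |0.94 − 0.85| = 1 − 0.09 = 0.91
((~(~b ∨ ~b) ↔ b) ⊗ b) ∨ ((~b ∨ a) ↔ b) = max(0.85, 0.91) = 0.91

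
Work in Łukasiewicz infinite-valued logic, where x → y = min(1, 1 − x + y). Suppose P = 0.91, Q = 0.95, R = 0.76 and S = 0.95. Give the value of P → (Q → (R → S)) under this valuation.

R → S = min(1, 1 − 0.76 + 0.95) = min(1, 1.19) = 1.00
Q → (R → S) = min(1, 1 − 0.95 + 1.00) = min(1, 1.05) = 1.00
P → (Q → (R → S)) = min(1, 1 − 0.91 + 1.00) = min(1, 1.09) = 1.00

1.00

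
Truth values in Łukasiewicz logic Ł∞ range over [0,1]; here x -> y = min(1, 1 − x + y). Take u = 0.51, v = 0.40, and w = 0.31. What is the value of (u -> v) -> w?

u -> v = min(1, 1 − 0.51 + 0.40) = min(1, 0.89) = 0.89
(u -> v) -> w = min(1, 1 − 0.89 + 0.31) = min(1, 0.42) = 0.42

0.42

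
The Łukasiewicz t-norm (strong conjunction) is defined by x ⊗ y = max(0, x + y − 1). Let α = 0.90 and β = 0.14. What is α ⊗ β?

α ⊗ β = max(0, 0.90 + 0.14 − 1) = max(0, 0.04) = 0.04
For comparison, the Gödel (minimum) t-norm min(x, y) would give 0.14.

0.04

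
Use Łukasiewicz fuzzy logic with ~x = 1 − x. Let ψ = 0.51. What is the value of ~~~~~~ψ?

~ψ = 1 − 0.51 = 0.49
~~ψ = 1 − 0.49 = 0.51
~~~ψ = 1 − 0.51 = 0.49
~~~~ψ = 1 − 0.49 = 0.51
~~~~~ψ = 1 − 0.51 = 0.49
~~~~~~ψ = 1 − 0.49 = 0.51

0.51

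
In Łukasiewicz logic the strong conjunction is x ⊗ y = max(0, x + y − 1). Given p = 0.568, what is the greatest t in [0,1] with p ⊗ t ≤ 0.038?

The residuum of the Łukasiewicz t-norm gives the supremum: min(1, 1 − 0.568 + 0.038).
1 − 0.568 + 0.038 = 0.470, so t = min(1, 0.470) = 0.470.
Check: 0.568 ⊗ 0.470 = max(0, 0.038) = 0.038 ≤ 0.038.

0.470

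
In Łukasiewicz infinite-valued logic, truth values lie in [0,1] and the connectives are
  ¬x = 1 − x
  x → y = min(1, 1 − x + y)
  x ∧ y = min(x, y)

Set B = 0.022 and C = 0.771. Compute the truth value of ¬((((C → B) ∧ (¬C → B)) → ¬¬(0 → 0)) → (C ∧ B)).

0.978

C → B = min(1, 1 − 0.771 + 0.022) = min(1, 0.251) = 0.251
¬C = 1 − 0.771 = 0.229
¬C → B = min(1, 1 − 0.229 + 0.022) = min(1, 0.793) = 0.793
(C → B) ∧ (¬C → B) = min(0.251, 0.793) = 0.251
0 → 0 = min(1, 1 − 0.000 + 0.000) = min(1, 1.000) = 1.000
¬(0 → 0) = 1 − 1.000 = 0.000
¬¬(0 → 0) = 1 − 0.000 = 1.000
((C → B) ∧ (¬C → B)) → ¬¬(0 → 0) = min(1, 1 − 0.251 + 1.000) = min(1, 1.749) = 1.000
C ∧ B = min(0.771, 0.022) = 0.022
(((C → B) ∧ (¬C → B)) → ¬¬(0 → 0)) → (C ∧ B) = min(1, 1 − 1.000 + 0.022) = min(1, 0.022) = 0.022
¬((((C → B) ∧ (¬C → B)) → ¬¬(0 → 0)) → (C ∧ B)) = 1 − 0.022 = 0.978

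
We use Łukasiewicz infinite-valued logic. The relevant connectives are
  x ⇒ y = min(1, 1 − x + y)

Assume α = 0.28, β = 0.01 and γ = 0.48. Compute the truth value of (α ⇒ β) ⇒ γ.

0.75

α ⇒ β = min(1, 1 − 0.28 + 0.01) = min(1, 0.73) = 0.73
(α ⇒ β) ⇒ γ = min(1, 1 − 0.73 + 0.48) = min(1, 0.75) = 0.75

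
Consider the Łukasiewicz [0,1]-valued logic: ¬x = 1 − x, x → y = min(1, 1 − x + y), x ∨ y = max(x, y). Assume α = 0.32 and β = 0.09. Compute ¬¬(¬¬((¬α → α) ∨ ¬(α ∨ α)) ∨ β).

¬α = 1 − 0.32 = 0.68
¬α → α = min(1, 1 − 0.68 + 0.32) = min(1, 0.64) = 0.64
α ∨ α = max(0.32, 0.32) = 0.32
¬(α ∨ α) = 1 − 0.32 = 0.68
(¬α → α) ∨ ¬(α ∨ α) = max(0.64, 0.68) = 0.68
¬((¬α → α) ∨ ¬(α ∨ α)) = 1 − 0.68 = 0.32
¬¬((¬α → α) ∨ ¬(α ∨ α)) = 1 − 0.32 = 0.68
¬¬((¬α → α) ∨ ¬(α ∨ α)) ∨ β = max(0.68, 0.09) = 0.68
¬(¬¬((¬α → α) ∨ ¬(α ∨ α)) ∨ β) = 1 − 0.68 = 0.32
¬¬(¬¬((¬α → α) ∨ ¬(α ∨ α)) ∨ β) = 1 − 0.32 = 0.68

0.68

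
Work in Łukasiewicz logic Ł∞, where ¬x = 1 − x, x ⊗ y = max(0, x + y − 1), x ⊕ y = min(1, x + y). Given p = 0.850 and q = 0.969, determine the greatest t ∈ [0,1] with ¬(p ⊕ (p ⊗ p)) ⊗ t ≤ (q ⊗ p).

1.000

p ⊗ p = max(0, 0.850 + 0.850 − 1) = max(0, 0.700) = 0.700
p ⊕ (p ⊗ p) = min(1, 0.850 + 0.700) = min(1, 1.550) = 1.000
¬(p ⊕ (p ⊗ p)) = 1 − 1.000 = 0.000
So the left factor is ¬(p ⊕ (p ⊗ p)) = 0.000.
q ⊗ p = max(0, 0.969 + 0.850 − 1) = max(0, 0.819) = 0.819
So the right-hand bound is q ⊗ p = 0.819.
The residuum of the Łukasiewicz t-norm gives the supremum: min(1, 1 − 0.000 + 0.819).
1 − 0.000 + 0.819 = 1.819, so t = min(1, 1.819) = 1.000.
Check: 0.000 ⊗ 1.000 = max(0, 0.000) = 0.000 ≤ 0.819.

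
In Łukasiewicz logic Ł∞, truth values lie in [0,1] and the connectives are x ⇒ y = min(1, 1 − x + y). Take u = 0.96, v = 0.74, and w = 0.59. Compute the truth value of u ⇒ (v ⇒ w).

0.89

v ⇒ w = min(1, 1 − 0.74 + 0.59) = min(1, 0.85) = 0.85
u ⇒ (v ⇒ w) = min(1, 1 − 0.96 + 0.85) = min(1, 0.89) = 0.89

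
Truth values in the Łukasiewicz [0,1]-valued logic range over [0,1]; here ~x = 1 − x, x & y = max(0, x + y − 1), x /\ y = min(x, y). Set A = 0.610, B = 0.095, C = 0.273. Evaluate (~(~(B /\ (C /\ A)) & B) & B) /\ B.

0.095

C /\ A = min(0.273, 0.610) = 0.273
B /\ (C /\ A) = min(0.095, 0.273) = 0.095
~(B /\ (C /\ A)) = 1 − 0.095 = 0.905
~(B /\ (C /\ A)) & B = max(0, 0.905 + 0.095 − 1) = max(0, 0.000) = 0.000
~(~(B /\ (C /\ A)) & B) = 1 − 0.000 = 1.000
~(~(B /\ (C /\ A)) & B) & B = max(0, 1.000 + 0.095 − 1) = max(0, 0.095) = 0.095
(~(~(B /\ (C /\ A)) & B) & B) /\ B = min(0.095, 0.095) = 0.095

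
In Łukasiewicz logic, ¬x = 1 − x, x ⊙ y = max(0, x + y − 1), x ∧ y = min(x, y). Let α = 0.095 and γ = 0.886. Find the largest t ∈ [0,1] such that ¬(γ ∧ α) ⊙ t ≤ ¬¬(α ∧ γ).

γ ∧ α = min(0.886, 0.095) = 0.095
¬(γ ∧ α) = 1 − 0.095 = 0.905
So the left factor is ¬(γ ∧ α) = 0.905.
α ∧ γ = min(0.095, 0.886) = 0.095
¬(α ∧ γ) = 1 − 0.095 = 0.905
¬¬(α ∧ γ) = 1 − 0.905 = 0.095
So the right-hand bound is ¬¬(α ∧ γ) = 0.095.
The residuum of the Łukasiewicz t-norm gives the supremum: min(1, 1 − 0.905 + 0.095).
1 − 0.905 + 0.095 = 0.190, so t = min(1, 0.190) = 0.190.
Check: 0.905 ⊙ 0.190 = max(0, 0.095) = 0.095 ≤ 0.095.

0.190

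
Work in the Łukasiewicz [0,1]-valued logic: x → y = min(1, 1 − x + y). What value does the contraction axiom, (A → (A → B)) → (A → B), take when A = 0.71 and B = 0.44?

0.73

A → B = min(1, 1 − 0.71 + 0.44) = min(1, 0.73) = 0.73
A → (A → B) = min(1, 1 − 0.71 + 0.73) = min(1, 1.02) = 1.00
(A → (A → B)) → (A → B) = min(1, 1 − 1.00 + 0.73) = min(1, 0.73) = 0.73
(The value 0.73 < 1 shows this instance is not satisfied; fails in Ł∞ (the t-norm is not idempotent).)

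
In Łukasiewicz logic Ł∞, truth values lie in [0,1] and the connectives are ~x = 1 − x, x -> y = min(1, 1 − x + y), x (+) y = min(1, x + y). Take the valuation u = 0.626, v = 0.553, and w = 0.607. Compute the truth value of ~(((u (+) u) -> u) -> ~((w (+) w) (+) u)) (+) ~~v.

1.000

u (+) u = min(1, 0.626 + 0.626) = min(1, 1.252) = 1.000
(u (+) u) -> u = min(1, 1 − 1.000 + 0.626) = min(1, 0.626) = 0.626
w (+) w = min(1, 0.607 + 0.607) = min(1, 1.214) = 1.000
(w (+) w) (+) u = min(1, 1.000 + 0.626) = min(1, 1.626) = 1.000
~((w (+) w) (+) u) = 1 − 1.000 = 0.000
((u (+) u) -> u) -> ~((w (+) w) (+) u) = min(1, 1 − 0.626 + 0.000) = min(1, 0.374) = 0.374
~(((u (+) u) -> u) -> ~((w (+) w) (+) u)) = 1 − 0.374 = 0.626
~v = 1 − 0.553 = 0.447
~~v = 1 − 0.447 = 0.553
~(((u (+) u) -> u) -> ~((w (+) w) (+) u)) (+) ~~v = min(1, 0.626 + 0.553) = min(1, 1.179) = 1.000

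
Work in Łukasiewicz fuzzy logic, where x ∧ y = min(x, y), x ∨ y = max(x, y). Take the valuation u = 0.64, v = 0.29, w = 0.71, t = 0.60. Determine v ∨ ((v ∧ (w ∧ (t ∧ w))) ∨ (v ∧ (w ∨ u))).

t ∧ w = min(0.60, 0.71) = 0.60
w ∧ (t ∧ w) = min(0.71, 0.60) = 0.60
v ∧ (w ∧ (t ∧ w)) = min(0.29, 0.60) = 0.29
w ∨ u = max(0.71, 0.64) = 0.71
v ∧ (w ∨ u) = min(0.29, 0.71) = 0.29
(v ∧ (w ∧ (t ∧ w))) ∨ (v ∧ (w ∨ u)) = max(0.29, 0.29) = 0.29
v ∨ ((v ∧ (w ∧ (t ∧ w))) ∨ (v ∧ (w ∨ u))) = max(0.29, 0.29) = 0.29

0.29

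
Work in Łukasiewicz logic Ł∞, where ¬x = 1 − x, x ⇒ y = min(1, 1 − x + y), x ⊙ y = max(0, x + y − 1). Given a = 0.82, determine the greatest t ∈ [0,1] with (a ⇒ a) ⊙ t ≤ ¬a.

a ⇒ a = min(1, 1 − 0.82 + 0.82) = min(1, 1.00) = 1.00
So the left factor is a ⇒ a = 1.00.
¬a = 1 − 0.82 = 0.18
So the right-hand bound is ¬a = 0.18.
The residuum of the Łukasiewicz t-norm gives the supremum: min(1, 1 − 1.00 + 0.18).
1 − 1.00 + 0.18 = 0.18, so t = min(1, 0.18) = 0.18.
Check: 1.00 ⊙ 0.18 = max(0, 0.18) = 0.18 ≤ 0.18.

0.18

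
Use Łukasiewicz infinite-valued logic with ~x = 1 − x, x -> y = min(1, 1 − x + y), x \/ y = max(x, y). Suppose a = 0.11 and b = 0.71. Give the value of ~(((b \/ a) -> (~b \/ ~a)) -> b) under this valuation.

0.29

b \/ a = max(0.71, 0.11) = 0.71
~b = 1 − 0.71 = 0.29
~a = 1 − 0.11 = 0.89
~b \/ ~a = max(0.29, 0.89) = 0.89
(b \/ a) -> (~b \/ ~a) = min(1, 1 − 0.71 + 0.89) = min(1, 1.18) = 1.00
((b \/ a) -> (~b \/ ~a)) -> b = min(1, 1 − 1.00 + 0.71) = min(1, 0.71) = 0.71
~(((b \/ a) -> (~b \/ ~a)) -> b) = 1 − 0.71 = 0.29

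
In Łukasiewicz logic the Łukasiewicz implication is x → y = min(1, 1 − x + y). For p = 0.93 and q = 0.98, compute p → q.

1.00

p → q = min(1, 1 − 0.93 + 0.98) = min(1, 1.05) = 1.00
For comparison, the Gödel implication (1 if x ≤ y else y) would give 1.00.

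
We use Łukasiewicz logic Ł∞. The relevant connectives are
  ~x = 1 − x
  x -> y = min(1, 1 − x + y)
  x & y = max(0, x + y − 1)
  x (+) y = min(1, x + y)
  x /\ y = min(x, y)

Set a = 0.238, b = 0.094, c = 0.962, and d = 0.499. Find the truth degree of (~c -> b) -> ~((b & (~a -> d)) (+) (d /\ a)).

0.762

~c = 1 − 0.962 = 0.038
~c -> b = min(1, 1 − 0.038 + 0.094) = min(1, 1.056) = 1.000
~a = 1 − 0.238 = 0.762
~a -> d = min(1, 1 − 0.762 + 0.499) = min(1, 0.737) = 0.737
b & (~a -> d) = max(0, 0.094 + 0.737 − 1) = max(0, -0.169) = 0.000
d /\ a = min(0.499, 0.238) = 0.238
(b & (~a -> d)) (+) (d /\ a) = min(1, 0.000 + 0.238) = min(1, 0.238) = 0.238
~((b & (~a -> d)) (+) (d /\ a)) = 1 − 0.238 = 0.762
(~c -> b) -> ~((b & (~a -> d)) (+) (d /\ a)) = min(1, 1 − 1.000 + 0.762) = min(1, 0.762) = 0.762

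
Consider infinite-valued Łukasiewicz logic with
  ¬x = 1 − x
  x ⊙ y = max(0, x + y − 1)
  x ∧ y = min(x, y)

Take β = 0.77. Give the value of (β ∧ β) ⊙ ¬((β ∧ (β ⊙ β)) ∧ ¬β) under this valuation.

β ∧ β = min(0.77, 0.77) = 0.77
β ⊙ β = max(0, 0.77 + 0.77 − 1) = max(0, 0.54) = 0.54
β ∧ (β ⊙ β) = min(0.77, 0.54) = 0.54
¬β = 1 − 0.77 = 0.23
(β ∧ (β ⊙ β)) ∧ ¬β = min(0.54, 0.23) = 0.23
¬((β ∧ (β ⊙ β)) ∧ ¬β) = 1 − 0.23 = 0.77
(β ∧ β) ⊙ ¬((β ∧ (β ⊙ β)) ∧ ¬β) = max(0, 0.77 + 0.77 − 1) = max(0, 0.54) = 0.54

0.54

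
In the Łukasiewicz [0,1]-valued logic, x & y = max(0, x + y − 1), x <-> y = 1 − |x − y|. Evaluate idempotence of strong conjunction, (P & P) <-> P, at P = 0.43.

P & P = max(0, 0.43 + 0.43 − 1) = max(0, -0.14) = 0.00
(P & P) <-> P = 1 − |0.00 − 0.43| = 1 − 0.43 = 0.57
(The value 0.57 < 1 shows this instance is not satisfied; fails in Ł∞ since a ⊗ a = max(0, 2a−1) ≠ a in general.)

0.57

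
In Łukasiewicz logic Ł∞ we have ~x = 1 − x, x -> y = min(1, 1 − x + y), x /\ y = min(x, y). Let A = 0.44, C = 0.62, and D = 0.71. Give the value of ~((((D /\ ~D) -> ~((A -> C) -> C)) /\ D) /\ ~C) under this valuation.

~D = 1 − 0.71 = 0.29
D /\ ~D = min(0.71, 0.29) = 0.29
A -> C = min(1, 1 − 0.44 + 0.62) = min(1, 1.18) = 1.00
(A -> C) -> C = min(1, 1 − 1.00 + 0.62) = min(1, 0.62) = 0.62
~((A -> C) -> C) = 1 − 0.62 = 0.38
(D /\ ~D) -> ~((A -> C) -> C) = min(1, 1 − 0.29 + 0.38) = min(1, 1.09) = 1.00
((D /\ ~D) -> ~((A -> C) -> C)) /\ D = min(1.00, 0.71) = 0.71
~C = 1 − 0.62 = 0.38
(((D /\ ~D) -> ~((A -> C) -> C)) /\ D) /\ ~C = min(0.71, 0.38) = 0.38
~((((D /\ ~D) -> ~((A -> C) -> C)) /\ D) /\ ~C) = 1 − 0.38 = 0.62

0.62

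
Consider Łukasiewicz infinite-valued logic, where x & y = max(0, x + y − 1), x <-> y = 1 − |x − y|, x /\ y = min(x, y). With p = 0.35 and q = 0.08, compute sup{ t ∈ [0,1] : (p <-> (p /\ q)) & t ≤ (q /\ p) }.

0.35

p /\ q = min(0.35, 0.08) = 0.08
p <-> (p /\ q) = 1 − |0.35 − 0.08| = 1 − 0.27 = 0.73
So the left factor is p <-> (p /\ q) = 0.73.
q /\ p = min(0.08, 0.35) = 0.08
So the right-hand bound is q /\ p = 0.08.
The residuum of the Łukasiewicz t-norm gives the supremum: min(1, 1 − 0.73 + 0.08).
1 − 0.73 + 0.08 = 0.35, so t = min(1, 0.35) = 0.35.
Check: 0.73 & 0.35 = max(0, 0.08) = 0.08 ≤ 0.08.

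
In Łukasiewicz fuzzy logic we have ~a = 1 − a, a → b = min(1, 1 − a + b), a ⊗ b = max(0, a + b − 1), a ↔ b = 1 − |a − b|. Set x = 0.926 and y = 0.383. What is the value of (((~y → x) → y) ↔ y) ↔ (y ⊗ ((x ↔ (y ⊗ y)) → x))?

~y = 1 − 0.383 = 0.617
~y → x = min(1, 1 − 0.617 + 0.926) = min(1, 1.309) = 1.000
(~y → x) → y = min(1, 1 − 1.000 + 0.383) = min(1, 0.383) = 0.383
((~y → x) → y) ↔ y = 1 − |0.383 − 0.383| = 1 − 0.000 = 1.000
y ⊗ y = max(0, 0.383 + 0.383 − 1) = max(0, -0.234) = 0.000
x ↔ (y ⊗ y) = 1 − |0.926 − 0.000| = 1 − 0.926 = 0.074
(x ↔ (y ⊗ y)) → x = min(1, 1 − 0.074 + 0.926) = min(1, 1.852) = 1.000
y ⊗ ((x ↔ (y ⊗ y)) → x) = max(0, 0.383 + 1.000 − 1) = max(0, 0.383) = 0.383
(((~y → x) → y) ↔ y) ↔ (y ⊗ ((x ↔ (y ⊗ y)) → x)) = 1 − |1.000 − 0.383| = 1 − 0.617 = 0.383

0.383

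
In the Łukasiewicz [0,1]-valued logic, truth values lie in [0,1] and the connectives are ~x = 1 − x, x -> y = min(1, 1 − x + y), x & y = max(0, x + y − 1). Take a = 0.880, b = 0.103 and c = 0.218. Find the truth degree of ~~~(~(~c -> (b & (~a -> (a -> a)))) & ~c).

0.539

~c = 1 − 0.218 = 0.782
~a = 1 − 0.880 = 0.120
a -> a = min(1, 1 − 0.880 + 0.880) = min(1, 1.000) = 1.000
~a -> (a -> a) = min(1, 1 − 0.120 + 1.000) = min(1, 1.880) = 1.000
b & (~a -> (a -> a)) = max(0, 0.103 + 1.000 − 1) = max(0, 0.103) = 0.103
~c -> (b & (~a -> (a -> a))) = min(1, 1 − 0.782 + 0.103) = min(1, 0.321) = 0.321
~(~c -> (b & (~a -> (a -> a)))) = 1 − 0.321 = 0.679
~(~c -> (b & (~a -> (a -> a)))) & ~c = max(0, 0.679 + 0.782 − 1) = max(0, 0.461) = 0.461
~(~(~c -> (b & (~a -> (a -> a)))) & ~c) = 1 − 0.461 = 0.539
~~(~(~c -> (b & (~a -> (a -> a)))) & ~c) = 1 − 0.539 = 0.461
~~~(~(~c -> (b & (~a -> (a -> a)))) & ~c) = 1 − 0.461 = 0.539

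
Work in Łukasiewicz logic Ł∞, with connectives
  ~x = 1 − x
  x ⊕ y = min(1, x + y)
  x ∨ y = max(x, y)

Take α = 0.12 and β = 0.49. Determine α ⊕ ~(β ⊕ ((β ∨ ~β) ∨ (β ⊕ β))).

0.12

~β = 1 − 0.49 = 0.51
β ∨ ~β = max(0.49, 0.51) = 0.51
β ⊕ β = min(1, 0.49 + 0.49) = min(1, 0.98) = 0.98
(β ∨ ~β) ∨ (β ⊕ β) = max(0.51, 0.98) = 0.98
β ⊕ ((β ∨ ~β) ∨ (β ⊕ β)) = min(1, 0.49 + 0.98) = min(1, 1.47) = 1.00
~(β ⊕ ((β ∨ ~β) ∨ (β ⊕ β))) = 1 − 1.00 = 0.00
α ⊕ ~(β ⊕ ((β ∨ ~β) ∨ (β ⊕ β))) = min(1, 0.12 + 0.00) = min(1, 0.12) = 0.12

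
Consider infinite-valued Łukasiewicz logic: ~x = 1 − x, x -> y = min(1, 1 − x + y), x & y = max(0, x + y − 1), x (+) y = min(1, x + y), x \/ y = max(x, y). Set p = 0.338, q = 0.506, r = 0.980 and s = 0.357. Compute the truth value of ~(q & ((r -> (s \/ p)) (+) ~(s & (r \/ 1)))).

s \/ p = max(0.357, 0.338) = 0.357
r -> (s \/ p) = min(1, 1 − 0.980 + 0.357) = min(1, 0.377) = 0.377
r \/ 1 = max(0.980, 1.000) = 1.000
s & (r \/ 1) = max(0, 0.357 + 1.000 − 1) = max(0, 0.357) = 0.357
~(s & (r \/ 1)) = 1 − 0.357 = 0.643
(r -> (s \/ p)) (+) ~(s & (r \/ 1)) = min(1, 0.377 + 0.643) = min(1, 1.020) = 1.000
q & ((r -> (s \/ p)) (+) ~(s & (r \/ 1))) = max(0, 0.506 + 1.000 − 1) = max(0, 0.506) = 0.506
~(q & ((r -> (s \/ p)) (+) ~(s & (r \/ 1)))) = 1 − 0.506 = 0.494

0.494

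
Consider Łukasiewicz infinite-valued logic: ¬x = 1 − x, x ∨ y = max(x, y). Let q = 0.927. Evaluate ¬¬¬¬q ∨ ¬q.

¬q = 1 − 0.927 = 0.073
¬¬q = 1 − 0.073 = 0.927
¬¬¬q = 1 − 0.927 = 0.073
¬¬¬¬q = 1 − 0.073 = 0.927
¬¬¬¬q ∨ ¬q = max(0.927, 0.073) = 0.927

0.927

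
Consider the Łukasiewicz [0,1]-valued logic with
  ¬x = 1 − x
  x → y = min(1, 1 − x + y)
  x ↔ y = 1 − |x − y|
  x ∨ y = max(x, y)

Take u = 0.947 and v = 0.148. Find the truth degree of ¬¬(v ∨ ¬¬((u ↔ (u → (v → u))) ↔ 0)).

0.148

v → u = min(1, 1 − 0.148 + 0.947) = min(1, 1.799) = 1.000
u → (v → u) = min(1, 1 − 0.947 + 1.000) = min(1, 1.053) = 1.000
u ↔ (u → (v → u)) = 1 − |0.947 − 1.000| = 1 − 0.053 = 0.947
(u ↔ (u → (v → u))) ↔ 0 = 1 − |0.947 − 0.000| = 1 − 0.947 = 0.053
¬((u ↔ (u → (v → u))) ↔ 0) = 1 − 0.053 = 0.947
¬¬((u ↔ (u → (v → u))) ↔ 0) = 1 − 0.947 = 0.053
v ∨ ¬¬((u ↔ (u → (v → u))) ↔ 0) = max(0.148, 0.053) = 0.148
¬(v ∨ ¬¬((u ↔ (u → (v → u))) ↔ 0)) = 1 − 0.148 = 0.852
¬¬(v ∨ ¬¬((u ↔ (u → (v → u))) ↔ 0)) = 1 − 0.852 = 0.148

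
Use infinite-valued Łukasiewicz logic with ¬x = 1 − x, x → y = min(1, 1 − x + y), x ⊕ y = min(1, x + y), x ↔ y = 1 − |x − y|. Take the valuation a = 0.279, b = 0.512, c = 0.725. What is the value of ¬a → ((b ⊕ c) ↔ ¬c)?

0.554

¬a = 1 − 0.279 = 0.721
b ⊕ c = min(1, 0.512 + 0.725) = min(1, 1.237) = 1.000
¬c = 1 − 0.725 = 0.275
(b ⊕ c) ↔ ¬c = 1 − |1.000 − 0.275| = 1 − 0.725 = 0.275
¬a → ((b ⊕ c) ↔ ¬c) = min(1, 1 − 0.721 + 0.275) = min(1, 0.554) = 0.554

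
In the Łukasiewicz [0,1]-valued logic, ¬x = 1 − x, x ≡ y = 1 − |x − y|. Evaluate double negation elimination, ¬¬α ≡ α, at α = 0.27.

1.00

¬α = 1 − 0.27 = 0.73
¬¬α = 1 − 0.73 = 0.27
¬¬α ≡ α = 1 − |0.27 − 0.27| = 1 − 0.00 = 1.00
(As expected: always 1 in Ł∞ since negation is involutive.)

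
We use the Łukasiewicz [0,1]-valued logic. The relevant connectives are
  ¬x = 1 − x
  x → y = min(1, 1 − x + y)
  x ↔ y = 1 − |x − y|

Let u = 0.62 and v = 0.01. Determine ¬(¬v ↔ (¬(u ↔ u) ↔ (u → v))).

¬v = 1 − 0.01 = 0.99
u ↔ u = 1 − |0.62 − 0.62| = 1 − 0.00 = 1.00
¬(u ↔ u) = 1 − 1.00 = 0.00
u → v = min(1, 1 − 0.62 + 0.01) = min(1, 0.39) = 0.39
¬(u ↔ u) ↔ (u → v) = 1 − |0.00 − 0.39| = 1 − 0.39 = 0.61
¬v ↔ (¬(u ↔ u) ↔ (u → v)) = 1 − |0.99 − 0.61| = 1 − 0.38 = 0.62
¬(¬v ↔ (¬(u ↔ u) ↔ (u → v))) = 1 − 0.62 = 0.38

0.38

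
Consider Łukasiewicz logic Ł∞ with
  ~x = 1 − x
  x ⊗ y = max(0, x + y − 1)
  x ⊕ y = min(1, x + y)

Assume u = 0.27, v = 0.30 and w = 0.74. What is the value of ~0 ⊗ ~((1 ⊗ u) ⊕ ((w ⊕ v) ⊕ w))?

0.00

~0 = 1 − 0.00 = 1.00
1 ⊗ u = max(0, 1.00 + 0.27 − 1) = max(0, 0.27) = 0.27
w ⊕ v = min(1, 0.74 + 0.30) = min(1, 1.04) = 1.00
(w ⊕ v) ⊕ w = min(1, 1.00 + 0.74) = min(1, 1.74) = 1.00
(1 ⊗ u) ⊕ ((w ⊕ v) ⊕ w) = min(1, 0.27 + 1.00) = min(1, 1.27) = 1.00
~((1 ⊗ u) ⊕ ((w ⊕ v) ⊕ w)) = 1 − 1.00 = 0.00
~0 ⊗ ~((1 ⊗ u) ⊕ ((w ⊕ v) ⊕ w)) = max(0, 1.00 + 0.00 − 1) = max(0, 0.00) = 0.00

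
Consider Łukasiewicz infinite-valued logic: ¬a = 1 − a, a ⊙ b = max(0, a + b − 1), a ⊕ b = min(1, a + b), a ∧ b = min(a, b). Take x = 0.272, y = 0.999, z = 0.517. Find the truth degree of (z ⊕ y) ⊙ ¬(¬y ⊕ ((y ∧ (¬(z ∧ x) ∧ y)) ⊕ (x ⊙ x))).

z ⊕ y = min(1, 0.517 + 0.999) = min(1, 1.516) = 1.000
¬y = 1 − 0.999 = 0.001
z ∧ x = min(0.517, 0.272) = 0.272
¬(z ∧ x) = 1 − 0.272 = 0.728
¬(z ∧ x) ∧ y = min(0.728, 0.999) = 0.728
y ∧ (¬(z ∧ x) ∧ y) = min(0.999, 0.728) = 0.728
x ⊙ x = max(0, 0.272 + 0.272 − 1) = max(0, -0.456) = 0.000
(y ∧ (¬(z ∧ x) ∧ y)) ⊕ (x ⊙ x) = min(1, 0.728 + 0.000) = min(1, 0.728) = 0.728
¬y ⊕ ((y ∧ (¬(z ∧ x) ∧ y)) ⊕ (x ⊙ x)) = min(1, 0.001 + 0.728) = min(1, 0.729) = 0.729
¬(¬y ⊕ ((y ∧ (¬(z ∧ x) ∧ y)) ⊕ (x ⊙ x))) = 1 − 0.729 = 0.271
(z ⊕ y) ⊙ ¬(¬y ⊕ ((y ∧ (¬(z ∧ x) ∧ y)) ⊕ (x ⊙ x))) = max(0, 1.000 + 0.271 − 1) = max(0, 0.271) = 0.271

0.271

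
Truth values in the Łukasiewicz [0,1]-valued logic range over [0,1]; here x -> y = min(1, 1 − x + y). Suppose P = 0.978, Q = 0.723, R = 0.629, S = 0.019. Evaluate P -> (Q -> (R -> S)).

R -> S = min(1, 1 − 0.629 + 0.019) = min(1, 0.390) = 0.390
Q -> (R -> S) = min(1, 1 − 0.723 + 0.390) = min(1, 0.667) = 0.667
P -> (Q -> (R -> S)) = min(1, 1 − 0.978 + 0.667) = min(1, 0.689) = 0.689

0.689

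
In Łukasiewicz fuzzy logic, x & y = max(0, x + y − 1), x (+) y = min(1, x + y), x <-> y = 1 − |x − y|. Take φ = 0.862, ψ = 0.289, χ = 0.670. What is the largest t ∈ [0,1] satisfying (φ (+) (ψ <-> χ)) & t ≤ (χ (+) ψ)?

ψ <-> χ = 1 − |0.289 − 0.670| = 1 − 0.381 = 0.619
φ (+) (ψ <-> χ) = min(1, 0.862 + 0.619) = min(1, 1.481) = 1.000
So the left factor is φ (+) (ψ <-> χ) = 1.000.
χ (+) ψ = min(1, 0.670 + 0.289) = min(1, 0.959) = 0.959
So the right-hand bound is χ (+) ψ = 0.959.
The residuum of the Łukasiewicz t-norm gives the supremum: min(1, 1 − 1.000 + 0.959).
1 − 1.000 + 0.959 = 0.959, so t = min(1, 0.959) = 0.959.
Check: 1.000 & 0.959 = max(0, 0.959) = 0.959 ≤ 0.959.

0.959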